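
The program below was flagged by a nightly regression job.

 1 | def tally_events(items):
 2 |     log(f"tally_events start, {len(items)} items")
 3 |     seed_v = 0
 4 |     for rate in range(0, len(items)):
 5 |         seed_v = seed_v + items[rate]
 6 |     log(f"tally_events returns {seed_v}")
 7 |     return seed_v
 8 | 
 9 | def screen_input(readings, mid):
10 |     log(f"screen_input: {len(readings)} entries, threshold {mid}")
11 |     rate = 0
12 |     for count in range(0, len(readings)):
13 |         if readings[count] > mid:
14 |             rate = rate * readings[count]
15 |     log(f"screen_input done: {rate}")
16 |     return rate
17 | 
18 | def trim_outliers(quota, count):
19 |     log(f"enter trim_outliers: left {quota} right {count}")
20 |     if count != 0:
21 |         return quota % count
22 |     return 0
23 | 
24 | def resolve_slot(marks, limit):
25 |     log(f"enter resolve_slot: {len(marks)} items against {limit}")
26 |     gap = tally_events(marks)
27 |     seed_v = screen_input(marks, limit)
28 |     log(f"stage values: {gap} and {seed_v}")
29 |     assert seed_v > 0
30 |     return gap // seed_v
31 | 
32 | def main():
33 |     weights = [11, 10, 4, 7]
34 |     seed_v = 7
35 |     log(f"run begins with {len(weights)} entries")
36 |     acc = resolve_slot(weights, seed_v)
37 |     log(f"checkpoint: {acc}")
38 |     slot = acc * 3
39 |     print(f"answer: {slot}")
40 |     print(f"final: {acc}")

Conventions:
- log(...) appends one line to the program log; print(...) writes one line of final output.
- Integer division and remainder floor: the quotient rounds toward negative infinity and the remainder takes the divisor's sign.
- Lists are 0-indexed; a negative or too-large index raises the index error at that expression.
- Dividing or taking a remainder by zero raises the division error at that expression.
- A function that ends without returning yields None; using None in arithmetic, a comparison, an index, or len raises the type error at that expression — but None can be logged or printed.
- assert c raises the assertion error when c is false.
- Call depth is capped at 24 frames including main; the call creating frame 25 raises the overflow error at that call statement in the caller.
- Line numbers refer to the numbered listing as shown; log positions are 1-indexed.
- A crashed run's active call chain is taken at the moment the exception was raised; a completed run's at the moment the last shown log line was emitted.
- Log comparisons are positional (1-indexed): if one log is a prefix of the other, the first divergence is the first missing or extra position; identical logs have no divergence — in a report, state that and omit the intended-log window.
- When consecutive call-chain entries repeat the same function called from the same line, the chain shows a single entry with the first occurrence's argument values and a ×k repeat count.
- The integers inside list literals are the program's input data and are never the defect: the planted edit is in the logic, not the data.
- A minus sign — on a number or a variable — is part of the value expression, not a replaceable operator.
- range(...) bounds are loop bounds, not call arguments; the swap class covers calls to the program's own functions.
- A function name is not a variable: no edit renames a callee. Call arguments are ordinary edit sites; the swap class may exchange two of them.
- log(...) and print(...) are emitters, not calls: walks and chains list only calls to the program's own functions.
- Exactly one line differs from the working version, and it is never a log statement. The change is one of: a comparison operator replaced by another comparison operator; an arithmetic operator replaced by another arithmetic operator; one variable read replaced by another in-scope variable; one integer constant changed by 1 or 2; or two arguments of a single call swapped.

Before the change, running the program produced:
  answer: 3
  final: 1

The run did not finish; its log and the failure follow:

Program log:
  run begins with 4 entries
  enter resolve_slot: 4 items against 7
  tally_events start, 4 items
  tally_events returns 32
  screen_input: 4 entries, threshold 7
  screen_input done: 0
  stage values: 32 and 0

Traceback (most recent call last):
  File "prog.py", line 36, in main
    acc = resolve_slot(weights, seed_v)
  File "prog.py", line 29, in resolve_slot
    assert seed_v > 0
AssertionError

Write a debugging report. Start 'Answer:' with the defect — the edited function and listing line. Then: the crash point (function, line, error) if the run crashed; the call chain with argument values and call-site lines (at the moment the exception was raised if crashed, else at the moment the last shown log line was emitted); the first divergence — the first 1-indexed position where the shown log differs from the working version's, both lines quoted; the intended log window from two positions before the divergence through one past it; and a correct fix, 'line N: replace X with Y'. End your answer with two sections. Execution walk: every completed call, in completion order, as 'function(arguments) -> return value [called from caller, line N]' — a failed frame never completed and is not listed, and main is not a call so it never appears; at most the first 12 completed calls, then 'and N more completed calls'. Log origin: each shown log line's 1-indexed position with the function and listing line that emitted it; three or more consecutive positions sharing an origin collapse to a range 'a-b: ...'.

Answer: the defect is in screen_input at line 14.
The tell: At log position 6 the runs split — shown 'screen_input done: 0', but the working version logs 'screen_input done: 21'.
Crash: resolve_slot, line 29, AssertionError.
Call chain: main -> resolve_slot([11, 10, 4, 7], 7) (called at line 36).
First divergence: position 6 — shown 'screen_input done: 0', intended 'screen_input done: 21'.
Intended log window:
  4: tally_events returns 32
  5: screen_input: 4 entries, threshold 7
  6: screen_input done: 21
  7: stage values: 32 and 21
Execution walk:
  tally_events([11, 10, 4, 7]) -> 32  [called from resolve_slot, line 26]
  screen_input([11, 10, 4, 7], 7) -> 0  [called from resolve_slot, line 27]
Origin of each log line:
  1 — main, line 35
  2 — resolve_slot, line 25
  3 — tally_events, line 2
  4 — tally_events, line 6
  5 — screen_input, line 10
  6 — screen_input, line 15
  7 — resolve_slot, line 28
A correct fix: line 14: replace `*` with `+`.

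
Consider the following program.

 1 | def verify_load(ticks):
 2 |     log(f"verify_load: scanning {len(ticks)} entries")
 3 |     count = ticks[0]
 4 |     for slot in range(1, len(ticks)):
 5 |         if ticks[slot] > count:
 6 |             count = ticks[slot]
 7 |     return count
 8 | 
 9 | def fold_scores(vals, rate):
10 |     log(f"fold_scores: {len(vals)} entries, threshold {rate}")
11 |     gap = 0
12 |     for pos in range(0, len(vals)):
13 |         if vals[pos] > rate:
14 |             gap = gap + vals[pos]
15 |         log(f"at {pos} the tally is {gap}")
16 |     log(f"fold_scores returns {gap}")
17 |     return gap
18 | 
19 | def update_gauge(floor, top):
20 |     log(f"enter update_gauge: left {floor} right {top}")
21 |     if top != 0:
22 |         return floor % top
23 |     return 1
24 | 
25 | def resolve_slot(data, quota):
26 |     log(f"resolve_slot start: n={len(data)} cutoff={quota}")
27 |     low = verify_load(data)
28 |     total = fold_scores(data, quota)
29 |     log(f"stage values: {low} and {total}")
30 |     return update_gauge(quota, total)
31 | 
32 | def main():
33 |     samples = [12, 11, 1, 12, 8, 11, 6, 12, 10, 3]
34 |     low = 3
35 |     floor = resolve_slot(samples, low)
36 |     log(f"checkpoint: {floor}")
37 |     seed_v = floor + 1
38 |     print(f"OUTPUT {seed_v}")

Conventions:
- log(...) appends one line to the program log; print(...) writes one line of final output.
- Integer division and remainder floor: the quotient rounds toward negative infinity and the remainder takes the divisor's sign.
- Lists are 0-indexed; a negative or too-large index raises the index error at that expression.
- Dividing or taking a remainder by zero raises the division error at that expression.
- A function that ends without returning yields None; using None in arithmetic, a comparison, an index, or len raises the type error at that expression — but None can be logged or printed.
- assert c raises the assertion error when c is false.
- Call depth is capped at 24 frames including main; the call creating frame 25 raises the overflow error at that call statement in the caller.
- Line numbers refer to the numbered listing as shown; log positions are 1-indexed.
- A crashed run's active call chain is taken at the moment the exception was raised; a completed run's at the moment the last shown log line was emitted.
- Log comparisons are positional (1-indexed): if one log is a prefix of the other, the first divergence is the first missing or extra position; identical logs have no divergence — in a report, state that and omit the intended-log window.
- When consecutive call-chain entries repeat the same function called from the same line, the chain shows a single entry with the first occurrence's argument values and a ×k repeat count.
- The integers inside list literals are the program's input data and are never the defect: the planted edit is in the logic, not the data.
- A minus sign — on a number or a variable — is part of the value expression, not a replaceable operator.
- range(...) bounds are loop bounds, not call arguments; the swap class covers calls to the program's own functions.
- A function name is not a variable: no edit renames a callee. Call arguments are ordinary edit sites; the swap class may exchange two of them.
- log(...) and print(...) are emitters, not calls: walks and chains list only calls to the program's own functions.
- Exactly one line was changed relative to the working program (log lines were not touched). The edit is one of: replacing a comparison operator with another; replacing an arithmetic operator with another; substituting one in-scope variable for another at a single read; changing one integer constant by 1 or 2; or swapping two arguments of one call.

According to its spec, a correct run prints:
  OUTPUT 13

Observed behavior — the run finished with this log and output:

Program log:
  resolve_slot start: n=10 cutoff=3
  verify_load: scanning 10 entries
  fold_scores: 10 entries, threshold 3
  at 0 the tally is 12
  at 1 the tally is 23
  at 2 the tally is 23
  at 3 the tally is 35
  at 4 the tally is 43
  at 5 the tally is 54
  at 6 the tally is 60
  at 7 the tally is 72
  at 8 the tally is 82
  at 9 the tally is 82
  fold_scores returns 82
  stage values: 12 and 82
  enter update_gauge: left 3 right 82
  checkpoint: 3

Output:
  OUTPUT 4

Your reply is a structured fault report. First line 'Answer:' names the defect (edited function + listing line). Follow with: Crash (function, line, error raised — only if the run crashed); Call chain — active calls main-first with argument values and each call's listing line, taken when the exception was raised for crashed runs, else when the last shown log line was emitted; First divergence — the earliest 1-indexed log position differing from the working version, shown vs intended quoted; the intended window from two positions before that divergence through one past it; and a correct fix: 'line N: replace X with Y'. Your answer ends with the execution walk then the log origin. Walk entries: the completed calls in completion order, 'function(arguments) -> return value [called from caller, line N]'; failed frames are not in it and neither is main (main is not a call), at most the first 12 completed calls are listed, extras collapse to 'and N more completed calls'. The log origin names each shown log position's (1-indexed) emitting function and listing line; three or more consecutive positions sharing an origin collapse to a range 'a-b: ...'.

Answer: the defect is in resolve_slot at line 30.
Key fact: The log first diverges at position 16: the faulty run prints 'enter update_gauge: left 3 right 82' where the working version prints 'enter update_gauge: left 12 right 82'.
Call chain: main.
First divergence: position 16 — the shown line 'enter update_gauge: left 3 right 82' should read 'enter update_gauge: left 12 right 82'.
Intended log window:
  14: fold_scores returns 82
  15: stage values: 12 and 82
  16: enter update_gauge: left 12 right 82
  17: checkpoint: 12
Execution walk:
  verify_load([12, 11, 1, 12, 8, 11, 6, 12, 10, 3]) -> 12  [called from resolve_slot, line 27]
  fold_scores([12, 11, 1, 12, 8, 11, 6, 12, 10, 3], 3) -> 82  [called from resolve_slot, line 28]
  update_gauge(3, 82) -> 3  [called from resolve_slot, line 30]
  resolve_slot([12, 11, 1, 12, 8, 11, 6, 12, 10, 3], 3) -> 3  [called from main, line 35]
Log origins:
  1: from resolve_slot, line 26
  2: from verify_load, line 2
  3: from fold_scores, line 10
  4-13: from fold_scores, line 15
  14: from fold_scores, line 16
  15: from resolve_slot, line 29
  16: from update_gauge, line 20
  17: from main, line 36
A correct fix: line 30: replace `quota` with `low`.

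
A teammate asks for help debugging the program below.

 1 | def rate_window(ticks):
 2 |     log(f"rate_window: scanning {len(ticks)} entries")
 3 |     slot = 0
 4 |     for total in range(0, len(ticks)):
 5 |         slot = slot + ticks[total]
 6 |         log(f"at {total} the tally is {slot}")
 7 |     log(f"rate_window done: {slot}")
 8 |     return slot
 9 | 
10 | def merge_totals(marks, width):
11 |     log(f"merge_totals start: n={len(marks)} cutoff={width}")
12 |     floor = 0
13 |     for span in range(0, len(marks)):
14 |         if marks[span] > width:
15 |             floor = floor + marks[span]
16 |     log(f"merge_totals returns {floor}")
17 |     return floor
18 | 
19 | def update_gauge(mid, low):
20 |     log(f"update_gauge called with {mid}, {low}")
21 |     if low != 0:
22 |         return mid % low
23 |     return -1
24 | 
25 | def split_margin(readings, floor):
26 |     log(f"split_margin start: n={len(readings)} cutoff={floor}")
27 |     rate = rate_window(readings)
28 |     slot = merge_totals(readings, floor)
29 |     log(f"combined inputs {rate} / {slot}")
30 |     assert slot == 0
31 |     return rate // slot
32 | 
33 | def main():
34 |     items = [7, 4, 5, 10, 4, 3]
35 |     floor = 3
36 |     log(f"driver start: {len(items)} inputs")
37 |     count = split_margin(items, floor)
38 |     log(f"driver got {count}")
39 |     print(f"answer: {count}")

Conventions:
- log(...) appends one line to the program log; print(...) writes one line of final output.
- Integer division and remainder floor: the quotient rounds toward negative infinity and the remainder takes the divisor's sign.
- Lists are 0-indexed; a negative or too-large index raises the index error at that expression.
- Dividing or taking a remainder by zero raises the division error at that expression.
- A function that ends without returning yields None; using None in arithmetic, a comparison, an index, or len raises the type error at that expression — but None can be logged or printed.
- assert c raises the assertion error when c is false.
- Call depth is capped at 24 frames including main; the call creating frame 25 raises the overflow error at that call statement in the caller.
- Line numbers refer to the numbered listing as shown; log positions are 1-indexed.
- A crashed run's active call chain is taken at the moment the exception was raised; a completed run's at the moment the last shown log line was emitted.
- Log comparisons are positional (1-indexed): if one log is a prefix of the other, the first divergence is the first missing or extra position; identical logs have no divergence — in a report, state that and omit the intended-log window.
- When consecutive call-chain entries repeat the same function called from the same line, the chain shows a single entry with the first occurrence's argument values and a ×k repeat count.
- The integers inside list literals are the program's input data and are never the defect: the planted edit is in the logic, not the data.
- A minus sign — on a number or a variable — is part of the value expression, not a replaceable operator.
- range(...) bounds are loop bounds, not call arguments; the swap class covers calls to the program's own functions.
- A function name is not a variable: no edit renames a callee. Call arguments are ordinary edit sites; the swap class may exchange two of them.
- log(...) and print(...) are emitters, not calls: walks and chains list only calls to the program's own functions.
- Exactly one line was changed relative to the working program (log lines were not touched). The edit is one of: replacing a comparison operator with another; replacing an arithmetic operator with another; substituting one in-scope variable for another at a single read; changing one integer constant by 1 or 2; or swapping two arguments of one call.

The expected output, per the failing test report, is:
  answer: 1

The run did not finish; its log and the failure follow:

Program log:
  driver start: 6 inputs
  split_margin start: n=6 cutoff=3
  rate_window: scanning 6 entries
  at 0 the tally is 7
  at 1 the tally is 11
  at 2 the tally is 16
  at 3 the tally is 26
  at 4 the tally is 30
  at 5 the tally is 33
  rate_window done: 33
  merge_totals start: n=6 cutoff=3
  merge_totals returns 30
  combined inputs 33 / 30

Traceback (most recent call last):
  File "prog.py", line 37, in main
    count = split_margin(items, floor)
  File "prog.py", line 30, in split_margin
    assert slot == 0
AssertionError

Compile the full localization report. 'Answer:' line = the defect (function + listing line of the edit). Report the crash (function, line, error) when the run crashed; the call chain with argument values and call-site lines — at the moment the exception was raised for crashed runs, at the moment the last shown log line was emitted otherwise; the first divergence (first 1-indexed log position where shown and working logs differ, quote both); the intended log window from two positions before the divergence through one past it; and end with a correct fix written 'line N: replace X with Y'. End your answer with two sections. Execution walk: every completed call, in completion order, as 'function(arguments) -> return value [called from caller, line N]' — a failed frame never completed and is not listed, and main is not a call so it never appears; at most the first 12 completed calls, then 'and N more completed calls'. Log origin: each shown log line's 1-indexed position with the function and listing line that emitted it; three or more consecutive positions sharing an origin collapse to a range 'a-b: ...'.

Answer: the defect is in split_margin at line 30.
The tell: The log ends early — 13 lines, where the working version next logs 'driver got 1'.
Crash: split_margin, line 30, AssertionError.
Call chain: main -> split_margin([7, 4, 5, 10, 4, 3], 3) (called at line 37).
First divergence: position 14 — the faulty run's log ends after 13 lines; the working version continues with 'driver got 1'.
Intended log window:
  12: merge_totals returns 30
  13: combined inputs 33 / 30
  14: driver got 1
Execution walk:
  rate_window([7, 4, 5, 10, 4, 3]) -> 33  [called from split_margin, line 27]
  merge_totals([7, 4, 5, 10, 4, 3], 3) -> 30  [called from split_margin, line 28]
Log origins:
  1: from main, line 36
  2: from split_margin, line 26
  3: from rate_window, line 2
  4-9: from rate_window, line 6
  10: from rate_window, line 7
  11: from merge_totals, line 11
  12: from merge_totals, line 16
  13: from split_margin, line 29
A correct fix: line 30: replace `==` with `>`.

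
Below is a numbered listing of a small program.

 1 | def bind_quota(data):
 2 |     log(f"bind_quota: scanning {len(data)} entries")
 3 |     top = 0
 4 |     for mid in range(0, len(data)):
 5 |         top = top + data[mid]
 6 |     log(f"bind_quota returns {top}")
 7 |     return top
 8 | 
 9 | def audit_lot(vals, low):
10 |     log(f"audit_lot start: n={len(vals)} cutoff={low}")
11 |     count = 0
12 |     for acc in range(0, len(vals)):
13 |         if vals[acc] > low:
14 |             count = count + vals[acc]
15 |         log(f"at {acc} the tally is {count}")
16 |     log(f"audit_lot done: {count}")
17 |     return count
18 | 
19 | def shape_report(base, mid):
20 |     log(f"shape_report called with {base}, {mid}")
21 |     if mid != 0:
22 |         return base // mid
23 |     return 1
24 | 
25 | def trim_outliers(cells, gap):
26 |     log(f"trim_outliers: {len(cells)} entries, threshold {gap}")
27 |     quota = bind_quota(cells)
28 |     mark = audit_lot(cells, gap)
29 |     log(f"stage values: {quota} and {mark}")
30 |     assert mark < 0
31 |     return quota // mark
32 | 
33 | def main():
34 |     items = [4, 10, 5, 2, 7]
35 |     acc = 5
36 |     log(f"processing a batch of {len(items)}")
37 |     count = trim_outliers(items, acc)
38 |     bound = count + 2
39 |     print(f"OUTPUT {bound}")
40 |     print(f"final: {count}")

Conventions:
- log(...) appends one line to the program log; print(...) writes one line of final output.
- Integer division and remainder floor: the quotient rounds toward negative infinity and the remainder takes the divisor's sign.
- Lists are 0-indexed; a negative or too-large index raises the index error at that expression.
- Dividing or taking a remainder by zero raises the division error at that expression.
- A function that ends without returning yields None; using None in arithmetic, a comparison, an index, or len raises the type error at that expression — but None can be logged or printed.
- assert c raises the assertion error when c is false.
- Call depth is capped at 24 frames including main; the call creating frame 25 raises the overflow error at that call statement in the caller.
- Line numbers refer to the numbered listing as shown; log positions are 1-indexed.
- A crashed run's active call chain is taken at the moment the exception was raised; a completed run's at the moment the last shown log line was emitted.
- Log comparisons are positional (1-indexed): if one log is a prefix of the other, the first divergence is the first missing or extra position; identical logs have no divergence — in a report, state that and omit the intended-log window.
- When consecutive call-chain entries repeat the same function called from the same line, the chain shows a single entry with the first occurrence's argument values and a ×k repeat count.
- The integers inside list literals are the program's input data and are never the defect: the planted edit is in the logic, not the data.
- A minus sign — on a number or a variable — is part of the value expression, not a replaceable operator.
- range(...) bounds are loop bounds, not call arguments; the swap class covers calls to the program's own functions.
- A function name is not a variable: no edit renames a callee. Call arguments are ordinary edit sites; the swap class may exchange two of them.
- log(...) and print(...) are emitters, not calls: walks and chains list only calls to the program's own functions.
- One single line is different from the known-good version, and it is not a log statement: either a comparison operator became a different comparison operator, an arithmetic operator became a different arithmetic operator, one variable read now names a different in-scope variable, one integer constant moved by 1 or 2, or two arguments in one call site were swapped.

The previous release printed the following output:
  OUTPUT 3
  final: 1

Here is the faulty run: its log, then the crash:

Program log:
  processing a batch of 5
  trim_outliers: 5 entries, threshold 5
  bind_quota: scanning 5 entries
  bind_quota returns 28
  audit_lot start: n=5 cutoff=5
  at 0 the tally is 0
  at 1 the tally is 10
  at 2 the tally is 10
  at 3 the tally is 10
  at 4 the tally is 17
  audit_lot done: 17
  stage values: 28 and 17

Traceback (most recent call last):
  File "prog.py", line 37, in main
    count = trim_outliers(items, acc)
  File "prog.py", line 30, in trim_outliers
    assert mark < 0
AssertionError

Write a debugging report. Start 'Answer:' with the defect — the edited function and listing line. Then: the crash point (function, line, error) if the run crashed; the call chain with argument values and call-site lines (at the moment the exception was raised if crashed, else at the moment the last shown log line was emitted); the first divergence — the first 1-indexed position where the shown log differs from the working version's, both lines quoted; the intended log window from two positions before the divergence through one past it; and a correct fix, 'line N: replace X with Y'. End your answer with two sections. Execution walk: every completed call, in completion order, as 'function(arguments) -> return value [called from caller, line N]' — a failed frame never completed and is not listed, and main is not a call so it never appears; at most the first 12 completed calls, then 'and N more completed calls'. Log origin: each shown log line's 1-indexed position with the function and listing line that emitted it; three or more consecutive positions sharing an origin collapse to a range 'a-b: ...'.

Answer: the defect is in trim_outliers at line 30.
Key observation: The logs agree in full; the defect surfaces as the crash itself.
Crash: trim_outliers, line 30, AssertionError.
Call chain: main -> trim_outliers([4, 10, 5, 2, 7], 5) (called at line 37).
First divergence: none; the two logs match at every position.
Execution walk:
  bind_quota([4, 10, 5, 2, 7]) -> 28  [called from trim_outliers, line 27]
  audit_lot([4, 10, 5, 2, 7], 5) -> 17  [called from trim_outliers, line 28]
Log line origins:
  1: emitted by main (line 36)
  2: emitted by trim_outliers (line 26)
  3: emitted by bind_quota (line 2)
  4: emitted by bind_quota (line 6)
  5: emitted by audit_lot (line 10)
  6-10: emitted by audit_lot (line 15)
  11: emitted by audit_lot (line 16)
  12: emitted by trim_outliers (line 29)
A correct fix: line 30: replace `<` with `>`.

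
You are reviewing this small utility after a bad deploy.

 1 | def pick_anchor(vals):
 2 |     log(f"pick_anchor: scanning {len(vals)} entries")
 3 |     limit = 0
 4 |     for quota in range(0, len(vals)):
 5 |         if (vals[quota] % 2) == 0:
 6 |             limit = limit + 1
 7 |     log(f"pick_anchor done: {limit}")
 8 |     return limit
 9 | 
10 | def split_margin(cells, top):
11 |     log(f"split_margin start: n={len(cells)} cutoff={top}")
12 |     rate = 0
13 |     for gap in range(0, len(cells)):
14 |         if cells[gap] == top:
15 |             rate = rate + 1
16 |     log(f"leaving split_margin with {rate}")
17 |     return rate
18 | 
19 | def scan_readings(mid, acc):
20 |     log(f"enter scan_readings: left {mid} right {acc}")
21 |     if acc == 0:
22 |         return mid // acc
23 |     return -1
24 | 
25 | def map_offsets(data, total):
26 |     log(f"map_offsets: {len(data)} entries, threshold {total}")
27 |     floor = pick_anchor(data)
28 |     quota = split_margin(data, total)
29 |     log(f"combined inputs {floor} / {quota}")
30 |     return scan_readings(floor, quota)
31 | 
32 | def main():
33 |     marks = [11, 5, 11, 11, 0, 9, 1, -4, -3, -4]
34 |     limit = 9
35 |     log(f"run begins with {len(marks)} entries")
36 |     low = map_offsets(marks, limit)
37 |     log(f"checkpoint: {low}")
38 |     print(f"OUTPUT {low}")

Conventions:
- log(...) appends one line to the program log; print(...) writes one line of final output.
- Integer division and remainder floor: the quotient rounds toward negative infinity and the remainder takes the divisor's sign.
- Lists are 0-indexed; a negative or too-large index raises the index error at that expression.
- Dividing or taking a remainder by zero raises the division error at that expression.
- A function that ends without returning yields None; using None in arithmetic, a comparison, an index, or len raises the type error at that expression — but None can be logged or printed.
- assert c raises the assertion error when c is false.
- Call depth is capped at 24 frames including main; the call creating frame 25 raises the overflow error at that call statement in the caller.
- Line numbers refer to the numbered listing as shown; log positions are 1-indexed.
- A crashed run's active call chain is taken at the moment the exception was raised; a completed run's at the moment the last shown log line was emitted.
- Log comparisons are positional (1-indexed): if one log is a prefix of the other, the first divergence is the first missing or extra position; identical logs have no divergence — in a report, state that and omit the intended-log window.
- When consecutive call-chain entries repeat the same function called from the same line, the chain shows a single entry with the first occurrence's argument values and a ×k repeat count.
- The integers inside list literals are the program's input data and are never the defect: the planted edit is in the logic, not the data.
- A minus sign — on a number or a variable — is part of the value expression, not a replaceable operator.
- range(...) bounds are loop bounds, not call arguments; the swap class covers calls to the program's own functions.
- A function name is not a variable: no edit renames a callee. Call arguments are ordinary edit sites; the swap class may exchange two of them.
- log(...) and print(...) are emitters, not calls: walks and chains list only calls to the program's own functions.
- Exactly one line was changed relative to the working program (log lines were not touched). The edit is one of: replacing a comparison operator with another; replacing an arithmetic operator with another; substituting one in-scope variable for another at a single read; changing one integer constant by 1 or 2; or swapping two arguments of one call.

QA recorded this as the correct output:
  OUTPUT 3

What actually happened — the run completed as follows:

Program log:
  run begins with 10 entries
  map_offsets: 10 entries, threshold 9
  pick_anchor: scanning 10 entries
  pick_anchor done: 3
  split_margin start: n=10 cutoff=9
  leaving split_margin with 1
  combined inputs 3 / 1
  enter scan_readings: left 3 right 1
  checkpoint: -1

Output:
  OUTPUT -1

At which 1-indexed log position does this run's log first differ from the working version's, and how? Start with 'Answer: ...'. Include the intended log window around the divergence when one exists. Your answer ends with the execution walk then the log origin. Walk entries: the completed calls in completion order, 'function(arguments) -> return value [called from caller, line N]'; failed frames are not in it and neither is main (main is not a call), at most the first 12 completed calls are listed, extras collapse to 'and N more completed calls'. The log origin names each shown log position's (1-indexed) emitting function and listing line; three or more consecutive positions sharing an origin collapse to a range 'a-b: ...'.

Answer: at position 9 the run shows 'checkpoint: -1' where the working version logs 'checkpoint: 3'.
Intended log window:
  7: combined inputs 3 / 1
  8: enter scan_readings: left 3 right 1
  9: checkpoint: 3
Execution walk:
  pick_anchor([11, 5, 11, 11, 0, 9, 1, -4, -3, -4]) -> 3  [called from map_offsets, line 27]
  split_margin([11, 5, 11, 11, 0, 9, 1, -4, -3, -4], 9) -> 1  [called from map_offsets, line 28]
  scan_readings(3, 1) -> -1  [called from map_offsets, line 30]
  map_offsets([11, 5, 11, 11, 0, 9, 1, -4, -3, -4], 9) -> -1  [called from main, line 36]
Log line origins:
  1: from main, line 35
  2: from map_offsets, line 26
  3: from pick_anchor, line 2
  4: from pick_anchor, line 7
  5: from split_margin, line 11
  6: from split_margin, line 16
  7: from map_offsets, line 29
  8: from scan_readings, line 20
  9: from main, line 37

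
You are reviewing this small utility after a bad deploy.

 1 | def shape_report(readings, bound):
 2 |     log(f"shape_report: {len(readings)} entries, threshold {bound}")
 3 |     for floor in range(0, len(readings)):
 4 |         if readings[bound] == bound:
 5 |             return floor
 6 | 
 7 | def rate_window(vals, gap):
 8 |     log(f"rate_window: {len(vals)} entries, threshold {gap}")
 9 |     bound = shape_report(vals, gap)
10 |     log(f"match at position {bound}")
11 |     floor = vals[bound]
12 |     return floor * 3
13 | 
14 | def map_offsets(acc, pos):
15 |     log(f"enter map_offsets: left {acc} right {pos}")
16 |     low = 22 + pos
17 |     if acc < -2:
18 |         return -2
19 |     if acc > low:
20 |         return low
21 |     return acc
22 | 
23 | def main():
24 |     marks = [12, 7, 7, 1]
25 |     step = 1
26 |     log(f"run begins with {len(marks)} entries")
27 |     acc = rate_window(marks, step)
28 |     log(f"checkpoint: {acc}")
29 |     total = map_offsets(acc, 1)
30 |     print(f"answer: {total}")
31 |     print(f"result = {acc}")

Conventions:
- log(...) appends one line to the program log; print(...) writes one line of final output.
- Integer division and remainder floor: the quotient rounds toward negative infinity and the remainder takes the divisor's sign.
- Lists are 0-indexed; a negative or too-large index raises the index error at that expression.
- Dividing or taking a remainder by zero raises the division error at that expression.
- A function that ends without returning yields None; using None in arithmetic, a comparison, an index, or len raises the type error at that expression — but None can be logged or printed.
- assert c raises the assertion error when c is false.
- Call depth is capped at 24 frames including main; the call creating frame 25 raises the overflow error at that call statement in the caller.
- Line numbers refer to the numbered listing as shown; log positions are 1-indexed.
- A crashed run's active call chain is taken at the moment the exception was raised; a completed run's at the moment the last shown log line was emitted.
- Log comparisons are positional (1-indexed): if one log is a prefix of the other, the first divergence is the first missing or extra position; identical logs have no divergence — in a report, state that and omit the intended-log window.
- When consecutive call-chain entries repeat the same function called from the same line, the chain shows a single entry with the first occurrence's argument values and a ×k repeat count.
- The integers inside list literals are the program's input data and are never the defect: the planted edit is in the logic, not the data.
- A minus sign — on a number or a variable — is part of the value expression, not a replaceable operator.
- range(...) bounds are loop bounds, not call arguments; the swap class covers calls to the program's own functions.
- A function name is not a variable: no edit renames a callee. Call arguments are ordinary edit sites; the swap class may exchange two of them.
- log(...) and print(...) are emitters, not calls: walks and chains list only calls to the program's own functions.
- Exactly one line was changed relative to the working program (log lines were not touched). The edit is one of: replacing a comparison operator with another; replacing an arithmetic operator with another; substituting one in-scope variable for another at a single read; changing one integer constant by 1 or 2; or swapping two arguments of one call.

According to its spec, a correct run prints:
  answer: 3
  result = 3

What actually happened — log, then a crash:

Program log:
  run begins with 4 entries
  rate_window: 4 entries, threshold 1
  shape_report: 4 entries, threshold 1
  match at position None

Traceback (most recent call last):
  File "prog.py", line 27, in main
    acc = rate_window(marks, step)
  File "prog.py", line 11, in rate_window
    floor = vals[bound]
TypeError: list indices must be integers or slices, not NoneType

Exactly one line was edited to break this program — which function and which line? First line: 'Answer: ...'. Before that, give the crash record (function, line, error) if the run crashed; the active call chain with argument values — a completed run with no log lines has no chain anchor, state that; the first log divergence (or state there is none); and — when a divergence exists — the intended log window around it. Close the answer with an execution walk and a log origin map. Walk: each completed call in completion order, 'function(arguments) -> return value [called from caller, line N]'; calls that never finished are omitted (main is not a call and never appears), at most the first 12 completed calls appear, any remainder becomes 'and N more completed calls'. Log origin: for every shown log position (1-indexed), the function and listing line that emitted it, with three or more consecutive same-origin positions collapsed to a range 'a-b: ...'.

Answer: the defect is in shape_report at line 4.
Core observation: The earliest visible damage is log position 4 — 'match at position None' rather than the intended 'match at position 3'.
Crash: rate_window, line 11, TypeError.
Call chain: main -> rate_window([12, 7, 7, 1], 1) (called at line 27).
First divergence: position 4 — the shown line 'match at position None' should read 'match at position 3'.
Intended log window:
  2: rate_window: 4 entries, threshold 1
  3: shape_report: 4 entries, threshold 1
  4: match at position 3
  5: checkpoint: 3
Execution walk:
  shape_report([12, 7, 7, 1], 1) -> None  [called from rate_window, line 9]
Log origins:
  1: logged in main at line 26
  2: logged in rate_window at line 8
  3: logged in shape_report at line 2
  4: logged in rate_window at line 10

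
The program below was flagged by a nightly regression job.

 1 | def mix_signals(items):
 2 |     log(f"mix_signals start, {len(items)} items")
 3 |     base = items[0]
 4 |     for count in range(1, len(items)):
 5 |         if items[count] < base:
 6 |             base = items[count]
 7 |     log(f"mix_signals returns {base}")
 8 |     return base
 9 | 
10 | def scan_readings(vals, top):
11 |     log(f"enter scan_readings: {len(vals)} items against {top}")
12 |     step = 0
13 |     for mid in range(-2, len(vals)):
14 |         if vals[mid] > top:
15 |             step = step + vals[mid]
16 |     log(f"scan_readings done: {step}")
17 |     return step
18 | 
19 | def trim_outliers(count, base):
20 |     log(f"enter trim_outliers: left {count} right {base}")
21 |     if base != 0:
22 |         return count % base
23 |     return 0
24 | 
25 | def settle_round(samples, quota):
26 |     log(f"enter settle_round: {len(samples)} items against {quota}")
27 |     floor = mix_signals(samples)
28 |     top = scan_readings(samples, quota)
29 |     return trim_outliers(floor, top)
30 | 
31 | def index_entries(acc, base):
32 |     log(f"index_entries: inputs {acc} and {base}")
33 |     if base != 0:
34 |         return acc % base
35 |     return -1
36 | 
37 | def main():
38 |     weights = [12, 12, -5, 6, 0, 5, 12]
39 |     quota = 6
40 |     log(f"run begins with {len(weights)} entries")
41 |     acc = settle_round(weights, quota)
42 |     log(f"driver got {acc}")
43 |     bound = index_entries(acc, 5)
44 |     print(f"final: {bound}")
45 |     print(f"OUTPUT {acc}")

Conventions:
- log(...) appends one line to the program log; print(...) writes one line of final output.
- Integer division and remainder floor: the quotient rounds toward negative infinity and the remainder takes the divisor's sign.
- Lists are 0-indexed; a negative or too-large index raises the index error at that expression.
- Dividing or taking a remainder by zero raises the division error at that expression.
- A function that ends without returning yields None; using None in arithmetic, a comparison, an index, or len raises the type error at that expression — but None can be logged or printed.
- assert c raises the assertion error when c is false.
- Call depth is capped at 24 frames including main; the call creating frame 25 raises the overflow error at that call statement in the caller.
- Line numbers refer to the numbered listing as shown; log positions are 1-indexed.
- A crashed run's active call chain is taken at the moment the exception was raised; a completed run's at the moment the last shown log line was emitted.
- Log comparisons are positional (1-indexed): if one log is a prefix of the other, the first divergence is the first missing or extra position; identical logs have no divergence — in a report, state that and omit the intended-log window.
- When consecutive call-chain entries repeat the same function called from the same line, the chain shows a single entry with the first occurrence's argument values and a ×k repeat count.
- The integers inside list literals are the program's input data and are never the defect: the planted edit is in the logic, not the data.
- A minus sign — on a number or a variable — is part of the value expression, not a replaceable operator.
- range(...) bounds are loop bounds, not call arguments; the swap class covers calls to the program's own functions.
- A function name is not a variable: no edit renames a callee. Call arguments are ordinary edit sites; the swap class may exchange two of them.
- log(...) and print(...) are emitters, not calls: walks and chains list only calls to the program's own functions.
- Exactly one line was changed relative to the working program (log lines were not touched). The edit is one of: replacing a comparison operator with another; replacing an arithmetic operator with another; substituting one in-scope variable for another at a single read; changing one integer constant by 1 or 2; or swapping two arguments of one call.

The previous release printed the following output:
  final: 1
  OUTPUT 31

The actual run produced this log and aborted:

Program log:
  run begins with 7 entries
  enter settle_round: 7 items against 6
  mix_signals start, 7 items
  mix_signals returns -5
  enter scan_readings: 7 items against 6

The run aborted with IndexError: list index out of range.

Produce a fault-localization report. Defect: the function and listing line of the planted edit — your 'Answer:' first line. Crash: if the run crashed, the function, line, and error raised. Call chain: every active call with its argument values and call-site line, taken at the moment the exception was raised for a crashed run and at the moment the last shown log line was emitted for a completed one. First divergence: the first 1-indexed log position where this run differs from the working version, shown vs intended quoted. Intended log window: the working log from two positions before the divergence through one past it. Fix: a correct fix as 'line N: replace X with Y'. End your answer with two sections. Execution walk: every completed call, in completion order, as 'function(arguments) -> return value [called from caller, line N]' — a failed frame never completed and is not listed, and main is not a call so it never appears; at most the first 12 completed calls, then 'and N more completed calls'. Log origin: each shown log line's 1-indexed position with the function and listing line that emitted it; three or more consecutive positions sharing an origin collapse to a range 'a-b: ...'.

Answer: the defect is in scan_readings at line 13.
Core observation: The faulty run's log stops after 5 lines; the working version's next line would be 'scan_readings done: 36'.
Crash: scan_readings, line 14, IndexError.
Call chain: main -> settle_round([12, 12, -5, 6, 0, 5, 12], 6) (called at line 41) -> scan_readings([12, 12, -5, 6, 0, 5, 12], 6) (called at line 28).
First divergence: position 6 — the faulty run's log ends after 5 lines; the working version continues with 'scan_readings done: 36'.
Intended log window:
  4: mix_signals returns -5
  5: enter scan_readings: 7 items against 6
  6: scan_readings done: 36
  7: enter trim_outliers: left -5 right 36
Execution walk:
  mix_signals([12, 12, -5, 6, 0, 5, 12]) -> -5  [called from settle_round, line 27]
Log line origins:
  1: emitted by main (line 40)
  2: emitted by settle_round (line 26)
  3: emitted by mix_signals (line 2)
  4: emitted by mix_signals (line 7)
  5: emitted by scan_readings (line 11)
A correct fix: line 13: replace `-2` with `0`.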